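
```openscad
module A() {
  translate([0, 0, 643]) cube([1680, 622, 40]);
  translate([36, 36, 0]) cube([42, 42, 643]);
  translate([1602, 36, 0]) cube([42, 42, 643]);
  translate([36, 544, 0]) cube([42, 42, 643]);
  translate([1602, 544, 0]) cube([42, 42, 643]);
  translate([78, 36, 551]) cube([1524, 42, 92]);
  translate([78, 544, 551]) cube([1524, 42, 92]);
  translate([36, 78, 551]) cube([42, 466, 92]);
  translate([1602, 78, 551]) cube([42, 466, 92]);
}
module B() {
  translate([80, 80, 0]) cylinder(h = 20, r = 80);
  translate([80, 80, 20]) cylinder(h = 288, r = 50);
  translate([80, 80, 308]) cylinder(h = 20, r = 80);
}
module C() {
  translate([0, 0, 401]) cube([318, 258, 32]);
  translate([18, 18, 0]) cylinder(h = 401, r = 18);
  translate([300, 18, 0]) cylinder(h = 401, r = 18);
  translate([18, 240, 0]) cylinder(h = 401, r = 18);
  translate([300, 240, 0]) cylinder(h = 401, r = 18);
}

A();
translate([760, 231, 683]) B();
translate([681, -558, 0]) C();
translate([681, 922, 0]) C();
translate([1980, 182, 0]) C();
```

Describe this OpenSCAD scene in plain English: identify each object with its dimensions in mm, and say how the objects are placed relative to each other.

A is a rectangular dining table. The top is 1680×622×40 mm with its upper surface at z = 683 mm. It stands on four 42×42 mm square legs, each inset 36 mm from the nearest pair of top edges, running from the floor to the underside of the top. Four apron rails, 42 mm thick and 92 mm tall, run between adjacent legs with their top edges flush with the underside of the top and their outer faces flush with the legs' outer faces.

B is a spool: two coaxial disc flanges of radius 80 mm and thickness 20 mm, joined by a core cylinder of radius 50 mm and height 288 mm. The lower flange rests on z = 0 and the three cylinders share a vertical axis.

C is a four-legged stool. The seat is a 318×258×32 mm slab whose top surface is at z = 433 mm; four round legs, each 36 mm in diameter, run from the floor (z = 0) to the underside of the seat, each leg's axis is inset half a diameter from the nearest pair of seat edges (so the leg's bounding box is flush with the corner).

The spool is on top of the table, centred. Three stools sit around the table at the −y, +y, +x sides.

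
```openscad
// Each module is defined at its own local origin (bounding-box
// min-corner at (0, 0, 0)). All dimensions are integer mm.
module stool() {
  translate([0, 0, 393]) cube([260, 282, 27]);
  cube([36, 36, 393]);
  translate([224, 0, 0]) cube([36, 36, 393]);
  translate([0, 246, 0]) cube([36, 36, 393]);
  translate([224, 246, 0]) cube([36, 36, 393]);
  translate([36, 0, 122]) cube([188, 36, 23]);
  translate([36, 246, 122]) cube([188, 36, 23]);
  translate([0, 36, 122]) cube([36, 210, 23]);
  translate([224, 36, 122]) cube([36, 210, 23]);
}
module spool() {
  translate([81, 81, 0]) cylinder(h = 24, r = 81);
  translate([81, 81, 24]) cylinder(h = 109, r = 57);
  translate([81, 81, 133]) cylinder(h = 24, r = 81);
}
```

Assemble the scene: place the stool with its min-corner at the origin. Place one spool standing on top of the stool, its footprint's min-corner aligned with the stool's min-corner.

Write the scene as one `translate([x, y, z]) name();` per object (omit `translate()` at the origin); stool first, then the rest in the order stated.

stool();
translate([0, 0, 420]) spool();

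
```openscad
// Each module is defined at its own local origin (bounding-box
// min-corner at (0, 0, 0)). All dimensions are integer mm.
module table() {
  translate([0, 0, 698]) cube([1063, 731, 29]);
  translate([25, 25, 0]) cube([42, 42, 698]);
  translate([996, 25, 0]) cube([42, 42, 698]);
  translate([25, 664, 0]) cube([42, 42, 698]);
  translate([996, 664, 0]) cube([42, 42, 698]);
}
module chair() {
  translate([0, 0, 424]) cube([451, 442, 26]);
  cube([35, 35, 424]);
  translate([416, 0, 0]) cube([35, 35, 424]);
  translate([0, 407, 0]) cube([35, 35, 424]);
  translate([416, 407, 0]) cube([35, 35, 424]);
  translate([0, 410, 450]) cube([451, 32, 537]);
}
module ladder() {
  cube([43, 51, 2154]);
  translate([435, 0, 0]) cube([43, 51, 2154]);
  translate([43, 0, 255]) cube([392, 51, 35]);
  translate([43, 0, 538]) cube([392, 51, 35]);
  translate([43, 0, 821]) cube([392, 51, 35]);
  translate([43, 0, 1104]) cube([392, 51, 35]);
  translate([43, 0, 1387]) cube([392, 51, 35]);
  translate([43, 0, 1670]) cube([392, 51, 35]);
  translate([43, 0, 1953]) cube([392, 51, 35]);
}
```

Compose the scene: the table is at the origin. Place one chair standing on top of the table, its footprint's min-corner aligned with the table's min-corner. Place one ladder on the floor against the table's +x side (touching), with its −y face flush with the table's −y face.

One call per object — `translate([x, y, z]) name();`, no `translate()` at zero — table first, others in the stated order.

table();
translate([0, 0, 727]) chair();
translate([1063, 0, 0]) ladder();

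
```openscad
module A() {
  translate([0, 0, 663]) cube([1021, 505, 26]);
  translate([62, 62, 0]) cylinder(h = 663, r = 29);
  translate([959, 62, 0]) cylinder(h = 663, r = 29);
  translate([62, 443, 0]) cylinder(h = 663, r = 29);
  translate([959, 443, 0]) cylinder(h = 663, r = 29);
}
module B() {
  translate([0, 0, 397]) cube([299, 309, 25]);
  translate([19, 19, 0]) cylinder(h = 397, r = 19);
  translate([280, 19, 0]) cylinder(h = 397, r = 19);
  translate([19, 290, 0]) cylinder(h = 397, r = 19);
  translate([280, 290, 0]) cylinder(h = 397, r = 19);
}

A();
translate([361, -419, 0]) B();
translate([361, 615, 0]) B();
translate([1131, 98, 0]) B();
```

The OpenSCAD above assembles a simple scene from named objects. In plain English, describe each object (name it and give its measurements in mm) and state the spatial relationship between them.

A is a table: top 1021 mm (x) × 505 mm (y), 26 mm thick, upper face at z = 689 mm, on four round legs of 58 mm diameter, each leg's bounding box inset 33 mm from the nearest pair of top edges, running from z = 0 to the bottom of the top.

B is a four-legged stool. The seat is 299×309 mm, 25 mm thick, top at z = 422 mm. It stands on four round legs, each 38 mm in diameter, from z = 0 to the seat underside, each leg's axis is inset half a diameter from the nearest pair of seat edges (so the leg's bounding box is flush with the corner).

Three stools sit around the table at the −y, +y, +x sides.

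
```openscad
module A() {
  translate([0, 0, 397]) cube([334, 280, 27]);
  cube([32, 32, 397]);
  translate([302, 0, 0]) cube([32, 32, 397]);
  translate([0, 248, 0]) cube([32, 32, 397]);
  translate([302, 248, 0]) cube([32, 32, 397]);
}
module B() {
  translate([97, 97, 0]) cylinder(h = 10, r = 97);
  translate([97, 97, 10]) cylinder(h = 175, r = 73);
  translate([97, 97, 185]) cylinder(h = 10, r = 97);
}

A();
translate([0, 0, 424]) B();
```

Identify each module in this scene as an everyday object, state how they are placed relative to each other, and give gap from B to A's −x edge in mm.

A is a stool. B is a spool. The spool is on top of the stool. The gap from the spool to the stool's −x edge is 0 mm.

The spool's min-x is at 0; the stool's min-x is 0; gap = 0 mm.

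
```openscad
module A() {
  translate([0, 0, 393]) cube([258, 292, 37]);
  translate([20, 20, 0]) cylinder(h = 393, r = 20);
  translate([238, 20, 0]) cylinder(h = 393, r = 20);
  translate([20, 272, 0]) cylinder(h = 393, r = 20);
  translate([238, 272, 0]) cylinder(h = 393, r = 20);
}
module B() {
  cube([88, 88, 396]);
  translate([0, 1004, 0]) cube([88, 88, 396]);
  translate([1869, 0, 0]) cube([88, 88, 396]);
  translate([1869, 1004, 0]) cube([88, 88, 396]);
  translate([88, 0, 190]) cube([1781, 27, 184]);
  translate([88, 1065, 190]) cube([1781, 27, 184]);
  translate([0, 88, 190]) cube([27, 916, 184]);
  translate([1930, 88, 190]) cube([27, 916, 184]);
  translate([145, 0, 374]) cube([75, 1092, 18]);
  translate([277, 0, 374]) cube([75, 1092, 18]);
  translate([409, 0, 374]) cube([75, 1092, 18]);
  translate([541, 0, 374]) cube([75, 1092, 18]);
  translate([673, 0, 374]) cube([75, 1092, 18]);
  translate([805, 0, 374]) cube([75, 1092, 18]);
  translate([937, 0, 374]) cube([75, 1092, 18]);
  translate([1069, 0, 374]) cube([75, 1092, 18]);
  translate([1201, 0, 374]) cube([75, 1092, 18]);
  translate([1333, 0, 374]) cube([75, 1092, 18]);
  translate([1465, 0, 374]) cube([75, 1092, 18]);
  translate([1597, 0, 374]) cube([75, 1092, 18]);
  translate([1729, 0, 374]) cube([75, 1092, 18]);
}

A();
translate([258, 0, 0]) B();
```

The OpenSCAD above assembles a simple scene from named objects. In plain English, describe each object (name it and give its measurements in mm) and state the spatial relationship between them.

A is a four-legged stool. The seat is a 258×292×37 mm slab whose top surface is at z = 430 mm; four round legs, each 40 mm in diameter, run from the floor (z = 0) to the underside of the seat, each leg's axis is inset half a diameter from the nearest pair of seat edges (so the leg's bounding box is flush with the corner).

B is a bed frame 1957 mm long (x) by 1092 mm wide (y). Four 88×88 mm corner posts, 396 mm tall, at the corners of the footprint. Four rails of 27 mm thickness and 184 mm height run between adjacent posts with their undersides at z = 190 mm, their outer faces flush with the outside of the frame (the two x-running rails run between the posts' inner faces; the two y-running rails run between the posts' inner faces). 13 slats, each 75 mm wide (x) and 18 mm thick, lie across the top of the two x-running rails, running the full 1092 mm width of the frame in y; the slats are evenly spaced along x between the inner faces of the end posts with equal gaps (rounded down to the nearest mm) at the −x end and between each pair — any rounding remainder accumulates at the +x end.

The bed frame is against the stool's +x side, with their −y faces flush.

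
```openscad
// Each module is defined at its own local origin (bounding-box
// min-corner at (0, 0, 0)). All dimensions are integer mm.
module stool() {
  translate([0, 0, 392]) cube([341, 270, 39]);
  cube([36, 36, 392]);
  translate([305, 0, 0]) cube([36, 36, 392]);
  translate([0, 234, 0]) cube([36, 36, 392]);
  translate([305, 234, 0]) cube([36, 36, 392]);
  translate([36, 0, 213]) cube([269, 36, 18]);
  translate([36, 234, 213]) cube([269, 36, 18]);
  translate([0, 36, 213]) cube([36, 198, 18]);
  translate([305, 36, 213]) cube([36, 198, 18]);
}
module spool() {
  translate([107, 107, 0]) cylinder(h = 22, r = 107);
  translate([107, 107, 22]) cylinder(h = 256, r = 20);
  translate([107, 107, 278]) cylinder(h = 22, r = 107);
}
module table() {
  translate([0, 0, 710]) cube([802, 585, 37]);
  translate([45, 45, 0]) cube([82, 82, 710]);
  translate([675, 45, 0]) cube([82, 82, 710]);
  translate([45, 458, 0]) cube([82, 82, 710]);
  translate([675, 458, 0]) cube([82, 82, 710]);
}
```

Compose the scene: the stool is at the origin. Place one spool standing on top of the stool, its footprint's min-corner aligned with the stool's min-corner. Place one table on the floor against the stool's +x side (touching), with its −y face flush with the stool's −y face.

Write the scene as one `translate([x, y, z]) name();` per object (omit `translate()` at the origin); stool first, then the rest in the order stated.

stool();
translate([0, 0, 431]) spool();
translate([341, 0, 0]) table();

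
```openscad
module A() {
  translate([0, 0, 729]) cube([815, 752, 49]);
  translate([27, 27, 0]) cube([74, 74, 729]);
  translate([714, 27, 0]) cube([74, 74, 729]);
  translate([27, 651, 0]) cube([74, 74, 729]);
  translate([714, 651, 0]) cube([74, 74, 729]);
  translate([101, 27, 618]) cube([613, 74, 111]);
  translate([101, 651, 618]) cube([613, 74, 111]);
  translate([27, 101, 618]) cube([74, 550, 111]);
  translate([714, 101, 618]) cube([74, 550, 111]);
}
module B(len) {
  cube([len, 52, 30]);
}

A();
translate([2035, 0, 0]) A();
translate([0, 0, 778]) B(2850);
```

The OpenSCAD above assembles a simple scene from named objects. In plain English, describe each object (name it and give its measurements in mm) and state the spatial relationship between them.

A is a rectangular dining table. The top is 815×752×49 mm with its upper surface at z = 778 mm. It stands on four 74×74 mm square legs, each inset 27 mm from the nearest pair of top edges, running from the floor to the underside of the top. Four apron rails, 74 mm thick and 111 mm tall, run between adjacent legs with their top edges flush with the underside of the top and their outer faces flush with the legs' outer faces.

B is a rectangular beam 2850 mm long (x), 52 mm deep (y), 30 mm thick (z).

The beam spans the tops of two tables placed 1220 mm apart, resting at z = 778 mm.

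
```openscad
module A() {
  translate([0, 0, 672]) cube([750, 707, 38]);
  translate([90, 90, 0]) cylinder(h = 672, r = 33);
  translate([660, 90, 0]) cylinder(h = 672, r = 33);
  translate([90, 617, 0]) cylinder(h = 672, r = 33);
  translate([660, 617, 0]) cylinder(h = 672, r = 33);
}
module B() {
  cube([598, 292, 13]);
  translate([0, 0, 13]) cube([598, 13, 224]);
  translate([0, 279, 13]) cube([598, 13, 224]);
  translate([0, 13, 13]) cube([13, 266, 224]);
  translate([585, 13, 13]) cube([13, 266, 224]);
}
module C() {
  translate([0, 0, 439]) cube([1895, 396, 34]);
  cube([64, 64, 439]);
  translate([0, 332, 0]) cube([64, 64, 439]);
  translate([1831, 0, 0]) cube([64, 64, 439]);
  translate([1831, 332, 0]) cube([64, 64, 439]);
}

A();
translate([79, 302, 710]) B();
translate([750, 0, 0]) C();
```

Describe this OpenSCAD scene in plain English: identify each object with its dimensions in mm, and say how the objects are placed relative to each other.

A is a rectangular dining table. The top is 750×707×38 mm with its upper surface at z = 710 mm. It stands on four round legs of 66 mm diameter, each leg's bounding box inset 57 mm from the nearest pair of top edges, running from the floor to the underside of the top.

B is an open storage box with external size 598×292×237 mm and wall thickness 13 mm (the base is also 13 mm thick). The base covers the whole footprint; the four walls stand on the base, with the y-facing walls full-width and the x-facing walls fitting between their inner faces.

C is a long wooden bench with a 1895 mm (x) × 396 mm (y) seat, 34 mm thick, its top surface 473 mm above the floor. Four 64 mm square legs at the seat corners, flush with the edges, run from z = 0 to the seat underside.

The open box is on top of the table. The bench is against the table's +x side, with their −y faces flush.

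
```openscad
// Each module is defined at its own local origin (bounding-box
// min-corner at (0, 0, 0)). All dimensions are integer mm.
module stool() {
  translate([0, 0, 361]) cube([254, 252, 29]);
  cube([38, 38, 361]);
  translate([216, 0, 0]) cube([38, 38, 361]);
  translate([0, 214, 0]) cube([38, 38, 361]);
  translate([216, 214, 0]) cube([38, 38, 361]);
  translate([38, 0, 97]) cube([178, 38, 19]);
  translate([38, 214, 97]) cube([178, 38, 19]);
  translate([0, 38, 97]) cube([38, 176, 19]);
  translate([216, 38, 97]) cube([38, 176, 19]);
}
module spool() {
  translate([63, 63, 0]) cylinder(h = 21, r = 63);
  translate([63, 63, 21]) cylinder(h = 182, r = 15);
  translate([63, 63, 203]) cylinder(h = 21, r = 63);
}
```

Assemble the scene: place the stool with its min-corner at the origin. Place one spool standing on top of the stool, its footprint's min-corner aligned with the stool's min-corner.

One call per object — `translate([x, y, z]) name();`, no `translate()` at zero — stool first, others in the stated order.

stool();
translate([0, 0, 390]) spool();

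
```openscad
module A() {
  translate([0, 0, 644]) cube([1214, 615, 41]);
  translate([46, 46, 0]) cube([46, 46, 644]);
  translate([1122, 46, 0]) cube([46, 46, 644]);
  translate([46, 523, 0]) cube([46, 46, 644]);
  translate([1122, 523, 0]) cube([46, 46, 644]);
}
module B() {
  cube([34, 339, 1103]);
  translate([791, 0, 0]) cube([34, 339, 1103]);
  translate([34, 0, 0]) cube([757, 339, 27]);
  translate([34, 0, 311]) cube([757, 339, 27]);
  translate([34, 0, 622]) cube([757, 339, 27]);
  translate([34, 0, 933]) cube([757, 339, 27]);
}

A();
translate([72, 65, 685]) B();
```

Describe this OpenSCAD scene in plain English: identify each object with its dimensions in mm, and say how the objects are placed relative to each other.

A is a table with a 1214×615 mm rectangular top, 41 mm thick, top surface at z = 685 mm, supported by four 46×46 mm square legs, each inset 46 mm from the nearest pair of top edges, running from the floor.

B is an open bookshelf. Two side panels, each 34 mm thick, 339 mm deep and 1103 mm tall, stand 825 mm apart (outside-to-outside). Between them sit 4 shelves, each 27 mm thick and 339 mm deep, spanning the full gap between the sides. The bottom shelf rests on the floor (its underside at z = 0) and the clear gap between one shelf's top and the next shelf's underside is 284 mm.

The bookshelf is on top of the table.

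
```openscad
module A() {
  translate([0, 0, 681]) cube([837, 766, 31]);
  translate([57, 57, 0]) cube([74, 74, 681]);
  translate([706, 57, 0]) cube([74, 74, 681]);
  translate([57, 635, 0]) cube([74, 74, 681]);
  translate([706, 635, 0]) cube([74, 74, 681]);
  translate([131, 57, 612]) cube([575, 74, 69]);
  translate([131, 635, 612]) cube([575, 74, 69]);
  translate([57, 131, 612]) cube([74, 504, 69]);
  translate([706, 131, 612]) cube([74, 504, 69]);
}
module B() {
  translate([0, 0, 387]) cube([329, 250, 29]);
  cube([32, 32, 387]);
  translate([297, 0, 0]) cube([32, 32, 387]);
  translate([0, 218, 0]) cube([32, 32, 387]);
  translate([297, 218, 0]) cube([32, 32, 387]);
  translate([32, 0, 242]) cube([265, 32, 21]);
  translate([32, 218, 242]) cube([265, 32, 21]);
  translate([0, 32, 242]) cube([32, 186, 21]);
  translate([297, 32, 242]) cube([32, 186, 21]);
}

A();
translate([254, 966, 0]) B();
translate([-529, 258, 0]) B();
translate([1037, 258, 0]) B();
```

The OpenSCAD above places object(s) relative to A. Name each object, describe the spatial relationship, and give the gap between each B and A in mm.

A is a table. B is a stool. Three stools sit around the table at the +y, −x, +x sides. The gap between each stool and the table is 200 mm.

Each stool's nearest face is 200 mm from the table's bounding box.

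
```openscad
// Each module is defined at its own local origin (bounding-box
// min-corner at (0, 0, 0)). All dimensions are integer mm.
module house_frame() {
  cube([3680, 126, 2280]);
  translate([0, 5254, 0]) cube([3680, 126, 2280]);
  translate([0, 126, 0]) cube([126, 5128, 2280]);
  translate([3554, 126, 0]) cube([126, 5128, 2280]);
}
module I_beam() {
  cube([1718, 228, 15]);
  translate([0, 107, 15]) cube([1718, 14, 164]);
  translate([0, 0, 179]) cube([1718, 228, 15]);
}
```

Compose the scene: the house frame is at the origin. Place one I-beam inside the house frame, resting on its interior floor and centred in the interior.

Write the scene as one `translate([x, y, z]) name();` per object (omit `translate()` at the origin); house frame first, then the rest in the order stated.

house_frame();
translate([981, 2576, 0]) I_beam();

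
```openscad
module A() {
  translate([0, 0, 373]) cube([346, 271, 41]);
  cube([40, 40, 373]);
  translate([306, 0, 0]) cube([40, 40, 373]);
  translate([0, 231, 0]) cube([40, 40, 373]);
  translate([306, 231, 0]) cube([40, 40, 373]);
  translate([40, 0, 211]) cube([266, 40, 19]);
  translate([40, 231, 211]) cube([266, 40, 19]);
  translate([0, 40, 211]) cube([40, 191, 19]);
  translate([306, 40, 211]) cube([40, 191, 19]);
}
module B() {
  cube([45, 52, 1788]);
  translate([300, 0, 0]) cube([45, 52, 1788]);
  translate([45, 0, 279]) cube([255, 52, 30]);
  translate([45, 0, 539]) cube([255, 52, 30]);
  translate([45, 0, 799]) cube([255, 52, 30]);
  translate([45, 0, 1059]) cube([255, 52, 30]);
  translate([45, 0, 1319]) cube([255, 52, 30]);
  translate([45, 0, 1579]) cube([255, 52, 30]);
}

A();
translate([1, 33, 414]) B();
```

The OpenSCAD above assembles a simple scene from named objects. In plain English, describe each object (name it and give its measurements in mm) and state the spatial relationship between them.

A is a four-legged stool. The seat is 346×271 mm, 41 mm thick, top at z = 414 mm. It stands on four square legs, each 40×40 mm in cross-section, from z = 0 to the seat underside, each flush with a corner of the seat. Four stretchers, 40 mm wide and 19 mm tall, connect adjacent legs with their undersides at z = 211 mm, each running between the inner faces of the legs it joins and aligned with the legs' outer faces on the other axis.

B is a wooden ladder with two side rails of 45×52 mm section and 1788 mm height, set 345 mm apart overall. Between them run 6 rectangular rungs (52 mm deep, 30 mm thick), front faces flush with the rails' −y face. The bottom of the first rung is 279 mm above the floor and each subsequent rung is 260 mm higher than the one below.

The ladder is on top of the stool.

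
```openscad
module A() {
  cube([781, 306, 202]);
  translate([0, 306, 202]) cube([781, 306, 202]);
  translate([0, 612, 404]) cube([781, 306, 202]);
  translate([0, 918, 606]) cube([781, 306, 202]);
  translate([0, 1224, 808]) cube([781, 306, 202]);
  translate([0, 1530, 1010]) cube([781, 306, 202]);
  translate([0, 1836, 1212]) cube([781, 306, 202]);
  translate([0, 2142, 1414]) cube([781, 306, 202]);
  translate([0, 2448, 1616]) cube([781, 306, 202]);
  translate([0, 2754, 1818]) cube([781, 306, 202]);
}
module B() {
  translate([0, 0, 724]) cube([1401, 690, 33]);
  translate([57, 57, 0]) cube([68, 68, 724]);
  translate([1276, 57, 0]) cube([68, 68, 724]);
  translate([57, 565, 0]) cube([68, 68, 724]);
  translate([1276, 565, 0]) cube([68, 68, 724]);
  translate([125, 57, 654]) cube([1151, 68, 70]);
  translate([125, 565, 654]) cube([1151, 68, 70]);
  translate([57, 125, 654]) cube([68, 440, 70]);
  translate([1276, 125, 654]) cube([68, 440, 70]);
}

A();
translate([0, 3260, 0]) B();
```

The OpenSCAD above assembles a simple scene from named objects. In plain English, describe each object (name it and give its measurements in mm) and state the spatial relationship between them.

A is a straight staircase of 10 solid steps. Each step is 781 mm wide (x), 306 mm deep (y, the going) and 202 mm tall (the rise). The first step rests on the floor; each subsequent step sits one going further in +y and one rise higher in +z, directly behind and above the previous step with no overlap.

B is a table: top 1401 mm (x) × 690 mm (y), 33 mm thick, upper face at z = 757 mm, on four 68×68 mm square legs, each inset 57 mm from the nearest pair of top edges, running from z = 0 to the bottom of the top. Four apron rails, 68 mm thick and 70 mm tall, run between adjacent legs with their top edges flush with the underside of the top and their outer faces flush with the legs' outer faces.

The table is on the floor beside the staircase on its +y side.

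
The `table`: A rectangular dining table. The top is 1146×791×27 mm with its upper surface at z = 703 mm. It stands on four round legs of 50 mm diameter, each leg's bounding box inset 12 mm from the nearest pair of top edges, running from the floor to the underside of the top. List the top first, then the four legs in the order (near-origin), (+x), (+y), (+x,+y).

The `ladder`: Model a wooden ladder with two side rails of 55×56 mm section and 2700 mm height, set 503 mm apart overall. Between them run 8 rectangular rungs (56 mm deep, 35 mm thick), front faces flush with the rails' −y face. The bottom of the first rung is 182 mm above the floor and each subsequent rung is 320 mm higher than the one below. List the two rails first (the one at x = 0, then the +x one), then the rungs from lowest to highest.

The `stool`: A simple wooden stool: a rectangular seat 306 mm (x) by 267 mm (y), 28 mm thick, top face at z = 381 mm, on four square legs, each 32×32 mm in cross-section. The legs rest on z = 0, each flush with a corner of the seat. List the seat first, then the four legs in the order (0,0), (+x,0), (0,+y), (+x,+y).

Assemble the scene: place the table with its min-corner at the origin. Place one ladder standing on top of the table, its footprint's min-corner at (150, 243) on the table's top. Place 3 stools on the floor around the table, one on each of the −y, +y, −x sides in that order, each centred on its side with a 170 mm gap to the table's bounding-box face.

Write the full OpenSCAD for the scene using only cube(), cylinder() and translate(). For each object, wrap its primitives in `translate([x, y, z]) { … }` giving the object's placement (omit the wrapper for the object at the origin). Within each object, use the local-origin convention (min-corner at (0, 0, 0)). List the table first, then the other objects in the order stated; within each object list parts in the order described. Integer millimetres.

translate([0, 0, 676]) cube([1146, 791, 27]);
translate([37, 37, 0]) cylinder(h = 676, r = 25);
translate([1109, 37, 0]) cylinder(h = 676, r = 25);
translate([37, 754, 0]) cylinder(h = 676, r = 25);
translate([1109, 754, 0]) cylinder(h = 676, r = 25);
translate([150, 243, 703]) {
  cube([55, 56, 2700]);
  translate([448, 0, 0]) cube([55, 56, 2700]);
  translate([55, 0, 182]) cube([393, 56, 35]);
  translate([55, 0, 502]) cube([393, 56, 35]);
  translate([55, 0, 822]) cube([393, 56, 35]);
  translate([55, 0, 1142]) cube([393, 56, 35]);
  translate([55, 0, 1462]) cube([393, 56, 35]);
  translate([55, 0, 1782]) cube([393, 56, 35]);
  translate([55, 0, 2102]) cube([393, 56, 35]);
  translate([55, 0, 2422]) cube([393, 56, 35]);
}
translate([420, -437, 0]) {
  translate([0, 0, 353]) cube([306, 267, 28]);
  cube([32, 32, 353]);
  translate([274, 0, 0]) cube([32, 32, 353]);
  translate([0, 235, 0]) cube([32, 32, 353]);
  translate([274, 235, 0]) cube([32, 32, 353]);
}
translate([420, 961, 0]) {
  translate([0, 0, 353]) cube([306, 267, 28]);
  cube([32, 32, 353]);
  translate([274, 0, 0]) cube([32, 32, 353]);
  translate([0, 235, 0]) cube([32, 32, 353]);
  translate([274, 235, 0]) cube([32, 32, 353]);
}
translate([-476, 262, 0]) {
  translate([0, 0, 353]) cube([306, 267, 28]);
  cube([32, 32, 353]);
  translate([274, 0, 0]) cube([32, 32, 353]);
  translate([0, 235, 0]) cube([32, 32, 353]);
  translate([274, 235, 0]) cube([32, 32, 353]);
}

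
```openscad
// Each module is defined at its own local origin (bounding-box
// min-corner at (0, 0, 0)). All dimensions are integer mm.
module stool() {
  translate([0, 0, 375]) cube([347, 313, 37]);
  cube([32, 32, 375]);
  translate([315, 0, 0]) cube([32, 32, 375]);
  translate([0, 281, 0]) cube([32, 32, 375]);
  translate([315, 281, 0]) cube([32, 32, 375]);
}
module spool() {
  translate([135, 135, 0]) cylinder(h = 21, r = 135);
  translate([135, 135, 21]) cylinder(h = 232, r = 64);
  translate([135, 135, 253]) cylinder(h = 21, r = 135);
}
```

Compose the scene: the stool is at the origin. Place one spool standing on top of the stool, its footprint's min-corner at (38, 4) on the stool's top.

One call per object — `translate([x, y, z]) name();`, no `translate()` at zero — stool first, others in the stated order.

stool();
translate([38, 4, 412]) spool();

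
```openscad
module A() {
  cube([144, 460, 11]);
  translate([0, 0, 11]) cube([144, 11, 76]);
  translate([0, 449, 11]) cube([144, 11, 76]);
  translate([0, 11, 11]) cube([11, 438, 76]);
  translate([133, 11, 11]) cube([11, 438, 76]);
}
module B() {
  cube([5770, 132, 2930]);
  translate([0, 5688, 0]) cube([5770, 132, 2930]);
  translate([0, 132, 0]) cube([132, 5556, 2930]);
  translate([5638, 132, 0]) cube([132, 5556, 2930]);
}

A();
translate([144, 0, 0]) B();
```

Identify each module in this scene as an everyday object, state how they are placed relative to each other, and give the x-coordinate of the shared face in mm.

A is an open box. B is a house frame. The house frame is against the open box's +x side, with their −y faces flush. The x-coordinate of the shared face is 144 mm.

The open box's +x face and the house frame's −x face are both at x = 144 mm.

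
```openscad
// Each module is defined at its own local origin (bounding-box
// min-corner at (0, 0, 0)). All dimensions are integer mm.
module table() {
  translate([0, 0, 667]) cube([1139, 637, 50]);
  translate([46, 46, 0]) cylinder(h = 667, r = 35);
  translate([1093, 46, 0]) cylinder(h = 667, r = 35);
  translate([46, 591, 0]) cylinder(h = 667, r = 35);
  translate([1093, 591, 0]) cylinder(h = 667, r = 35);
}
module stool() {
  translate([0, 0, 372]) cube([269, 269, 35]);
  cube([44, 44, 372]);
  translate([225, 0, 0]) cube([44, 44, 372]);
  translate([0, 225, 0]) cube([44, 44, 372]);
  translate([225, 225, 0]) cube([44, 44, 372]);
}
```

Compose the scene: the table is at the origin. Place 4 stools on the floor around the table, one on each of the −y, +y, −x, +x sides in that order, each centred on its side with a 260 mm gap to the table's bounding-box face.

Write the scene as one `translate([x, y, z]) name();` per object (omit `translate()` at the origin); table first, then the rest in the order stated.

table();
translate([435, -529, 0]) stool();
translate([435, 897, 0]) stool();
translate([-529, 184, 0]) stool();
translate([1399, 184, 0]) stool();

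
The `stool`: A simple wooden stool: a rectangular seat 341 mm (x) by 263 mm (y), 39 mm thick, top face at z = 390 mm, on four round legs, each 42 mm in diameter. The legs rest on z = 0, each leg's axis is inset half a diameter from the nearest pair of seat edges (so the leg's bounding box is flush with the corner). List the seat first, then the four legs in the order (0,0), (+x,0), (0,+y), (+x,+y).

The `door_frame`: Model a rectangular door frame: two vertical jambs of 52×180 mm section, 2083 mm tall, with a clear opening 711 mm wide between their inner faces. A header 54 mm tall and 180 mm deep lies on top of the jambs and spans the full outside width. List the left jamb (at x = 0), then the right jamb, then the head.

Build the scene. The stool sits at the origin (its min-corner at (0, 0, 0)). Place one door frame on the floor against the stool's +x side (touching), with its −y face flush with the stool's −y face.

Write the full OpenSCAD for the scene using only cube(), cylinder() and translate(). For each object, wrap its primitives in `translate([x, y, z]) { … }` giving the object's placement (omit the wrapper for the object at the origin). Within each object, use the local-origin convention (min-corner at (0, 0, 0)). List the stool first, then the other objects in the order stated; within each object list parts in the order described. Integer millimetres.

translate([0, 0, 351]) cube([341, 263, 39]);
translate([21, 21, 0]) cylinder(h = 351, r = 21);
translate([320, 21, 0]) cylinder(h = 351, r = 21);
translate([21, 242, 0]) cylinder(h = 351, r = 21);
translate([320, 242, 0]) cylinder(h = 351, r = 21);
translate([341, 0, 0]) {
  cube([52, 180, 2083]);
  translate([763, 0, 0]) cube([52, 180, 2083]);
  translate([0, 0, 2083]) cube([815, 180, 54]);
}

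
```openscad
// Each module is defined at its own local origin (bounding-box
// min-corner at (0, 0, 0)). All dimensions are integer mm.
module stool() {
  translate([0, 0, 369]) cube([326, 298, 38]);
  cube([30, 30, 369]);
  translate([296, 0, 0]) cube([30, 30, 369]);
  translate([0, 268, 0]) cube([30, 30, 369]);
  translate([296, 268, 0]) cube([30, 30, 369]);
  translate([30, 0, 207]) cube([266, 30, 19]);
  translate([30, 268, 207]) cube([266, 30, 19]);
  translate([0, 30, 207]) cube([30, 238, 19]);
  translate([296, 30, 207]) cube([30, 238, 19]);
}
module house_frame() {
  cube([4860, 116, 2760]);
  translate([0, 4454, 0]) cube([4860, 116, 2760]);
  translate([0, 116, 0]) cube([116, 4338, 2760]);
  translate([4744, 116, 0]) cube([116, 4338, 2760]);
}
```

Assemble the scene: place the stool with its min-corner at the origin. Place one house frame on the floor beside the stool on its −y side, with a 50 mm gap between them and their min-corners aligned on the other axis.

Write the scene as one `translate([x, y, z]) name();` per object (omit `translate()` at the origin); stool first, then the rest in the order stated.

stool();
translate([0, -4620, 0]) house_frame();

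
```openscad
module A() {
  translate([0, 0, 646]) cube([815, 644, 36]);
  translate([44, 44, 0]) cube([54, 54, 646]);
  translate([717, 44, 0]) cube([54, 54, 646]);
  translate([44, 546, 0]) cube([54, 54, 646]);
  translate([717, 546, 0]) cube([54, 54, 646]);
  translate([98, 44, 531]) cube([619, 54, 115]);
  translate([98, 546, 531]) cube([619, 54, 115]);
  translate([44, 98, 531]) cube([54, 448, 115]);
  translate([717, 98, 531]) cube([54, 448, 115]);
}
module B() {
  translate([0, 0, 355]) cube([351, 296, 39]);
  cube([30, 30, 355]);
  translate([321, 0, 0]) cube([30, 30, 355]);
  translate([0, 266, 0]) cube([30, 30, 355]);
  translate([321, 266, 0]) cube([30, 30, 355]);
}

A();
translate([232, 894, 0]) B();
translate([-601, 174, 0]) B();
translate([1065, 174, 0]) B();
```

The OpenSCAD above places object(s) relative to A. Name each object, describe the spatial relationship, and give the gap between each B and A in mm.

A is a table. B is a stool. Three stools sit around the table at the +y, −x, +x sides. The gap between each stool and the table is 250 mm.

Each stool's nearest face is 250 mm from the table's bounding box.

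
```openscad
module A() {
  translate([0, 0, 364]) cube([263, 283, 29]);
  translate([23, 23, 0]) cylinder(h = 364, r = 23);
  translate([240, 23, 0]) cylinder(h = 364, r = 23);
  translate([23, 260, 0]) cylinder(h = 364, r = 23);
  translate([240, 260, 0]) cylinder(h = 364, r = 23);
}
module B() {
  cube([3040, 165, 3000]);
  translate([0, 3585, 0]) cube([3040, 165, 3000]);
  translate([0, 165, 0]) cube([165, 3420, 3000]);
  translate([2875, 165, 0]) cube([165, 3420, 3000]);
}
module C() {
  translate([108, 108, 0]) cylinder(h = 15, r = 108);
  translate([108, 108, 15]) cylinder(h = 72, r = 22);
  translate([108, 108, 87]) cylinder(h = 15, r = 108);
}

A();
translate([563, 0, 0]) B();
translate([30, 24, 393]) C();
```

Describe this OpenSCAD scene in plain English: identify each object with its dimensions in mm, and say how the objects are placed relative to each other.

A is a four-legged stool. The seat is 263×283 mm, 29 mm thick, top at z = 393 mm. It stands on four round legs, each 46 mm in diameter, from z = 0 to the seat underside, each leg's axis is inset half a diameter from the nearest pair of seat edges (so the leg's bounding box is flush with the corner).

B is the wall frame of a small rectangular building: four walls, each 3000 mm tall and 165 mm thick, enclosing a footprint 3040 mm (x) by 3750 mm (y) outside-to-outside, with no floor or roof. The front and back walls (the −y and +y sides) span the full width; the two side walls fit between them.

C is a spool: two coaxial disc flanges of radius 108 mm and thickness 15 mm, joined by a core cylinder of radius 22 mm and height 72 mm. The lower flange rests on z = 0 and the three cylinders share a vertical axis.

The house frame is on the floor beside the stool on its +x side. The spool is on top of the stool.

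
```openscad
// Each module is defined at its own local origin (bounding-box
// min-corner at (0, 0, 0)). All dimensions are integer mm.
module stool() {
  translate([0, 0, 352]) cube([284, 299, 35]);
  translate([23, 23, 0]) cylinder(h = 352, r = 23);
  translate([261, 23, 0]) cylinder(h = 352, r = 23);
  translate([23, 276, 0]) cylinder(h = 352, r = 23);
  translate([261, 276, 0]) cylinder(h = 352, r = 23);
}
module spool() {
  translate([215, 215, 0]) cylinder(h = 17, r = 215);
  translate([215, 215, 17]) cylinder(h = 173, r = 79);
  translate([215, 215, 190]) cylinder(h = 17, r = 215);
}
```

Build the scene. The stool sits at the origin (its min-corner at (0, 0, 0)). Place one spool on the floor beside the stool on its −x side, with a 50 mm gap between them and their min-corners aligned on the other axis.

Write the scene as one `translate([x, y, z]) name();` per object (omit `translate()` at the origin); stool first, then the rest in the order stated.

stool();
translate([-480, 0, 0]) spool();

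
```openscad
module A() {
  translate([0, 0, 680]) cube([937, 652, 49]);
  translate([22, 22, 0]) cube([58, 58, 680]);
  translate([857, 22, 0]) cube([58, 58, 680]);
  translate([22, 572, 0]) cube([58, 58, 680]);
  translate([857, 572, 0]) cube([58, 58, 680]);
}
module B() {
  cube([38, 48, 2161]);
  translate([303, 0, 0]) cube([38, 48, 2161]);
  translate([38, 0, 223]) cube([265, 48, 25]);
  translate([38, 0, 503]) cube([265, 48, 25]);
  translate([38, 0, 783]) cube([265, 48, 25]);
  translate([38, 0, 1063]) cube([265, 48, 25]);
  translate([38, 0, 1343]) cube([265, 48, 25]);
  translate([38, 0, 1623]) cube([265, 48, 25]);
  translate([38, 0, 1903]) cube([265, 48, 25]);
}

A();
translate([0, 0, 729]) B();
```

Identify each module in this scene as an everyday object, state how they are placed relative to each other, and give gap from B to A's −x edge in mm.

The ladder's min-x is at 0; the table's min-x is 0; gap = 0 mm.

A is a table. B is a ladder. The ladder is on top of the table. The gap from the ladder to the table's −x edge is 0 mm.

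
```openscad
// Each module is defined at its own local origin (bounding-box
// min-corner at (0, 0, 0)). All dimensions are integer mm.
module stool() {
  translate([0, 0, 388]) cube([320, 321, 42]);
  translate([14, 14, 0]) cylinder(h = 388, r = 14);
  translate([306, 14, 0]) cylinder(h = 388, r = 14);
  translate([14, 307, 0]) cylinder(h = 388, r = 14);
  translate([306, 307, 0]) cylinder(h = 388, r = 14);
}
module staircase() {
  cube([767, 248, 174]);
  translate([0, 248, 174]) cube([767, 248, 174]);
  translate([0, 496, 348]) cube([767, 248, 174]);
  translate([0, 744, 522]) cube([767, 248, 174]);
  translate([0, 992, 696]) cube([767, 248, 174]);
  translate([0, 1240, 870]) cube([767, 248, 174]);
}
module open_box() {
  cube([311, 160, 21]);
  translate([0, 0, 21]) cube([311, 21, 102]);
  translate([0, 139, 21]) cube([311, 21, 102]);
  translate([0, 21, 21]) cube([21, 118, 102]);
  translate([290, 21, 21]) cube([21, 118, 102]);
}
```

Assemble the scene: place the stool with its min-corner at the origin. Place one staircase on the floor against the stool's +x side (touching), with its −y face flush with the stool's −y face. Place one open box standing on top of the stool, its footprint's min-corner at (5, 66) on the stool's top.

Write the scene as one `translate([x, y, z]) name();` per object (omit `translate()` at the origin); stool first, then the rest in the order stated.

stool();
translate([320, 0, 0]) staircase();
translate([5, 66, 430]) open_box();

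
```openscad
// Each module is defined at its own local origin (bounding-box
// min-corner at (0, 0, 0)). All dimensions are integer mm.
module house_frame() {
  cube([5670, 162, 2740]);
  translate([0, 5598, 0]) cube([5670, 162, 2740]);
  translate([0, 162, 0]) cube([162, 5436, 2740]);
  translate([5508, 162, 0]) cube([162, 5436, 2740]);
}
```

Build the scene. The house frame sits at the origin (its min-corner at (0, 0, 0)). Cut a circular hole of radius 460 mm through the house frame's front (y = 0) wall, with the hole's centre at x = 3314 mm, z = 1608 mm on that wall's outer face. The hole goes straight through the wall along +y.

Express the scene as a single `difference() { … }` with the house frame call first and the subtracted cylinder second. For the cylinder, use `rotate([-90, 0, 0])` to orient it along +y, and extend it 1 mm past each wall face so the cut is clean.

difference() {
  house_frame();
  translate([3314, -1, 1608]) rotate([-90, 0, 0]) cylinder(h = 164, r = 460);
}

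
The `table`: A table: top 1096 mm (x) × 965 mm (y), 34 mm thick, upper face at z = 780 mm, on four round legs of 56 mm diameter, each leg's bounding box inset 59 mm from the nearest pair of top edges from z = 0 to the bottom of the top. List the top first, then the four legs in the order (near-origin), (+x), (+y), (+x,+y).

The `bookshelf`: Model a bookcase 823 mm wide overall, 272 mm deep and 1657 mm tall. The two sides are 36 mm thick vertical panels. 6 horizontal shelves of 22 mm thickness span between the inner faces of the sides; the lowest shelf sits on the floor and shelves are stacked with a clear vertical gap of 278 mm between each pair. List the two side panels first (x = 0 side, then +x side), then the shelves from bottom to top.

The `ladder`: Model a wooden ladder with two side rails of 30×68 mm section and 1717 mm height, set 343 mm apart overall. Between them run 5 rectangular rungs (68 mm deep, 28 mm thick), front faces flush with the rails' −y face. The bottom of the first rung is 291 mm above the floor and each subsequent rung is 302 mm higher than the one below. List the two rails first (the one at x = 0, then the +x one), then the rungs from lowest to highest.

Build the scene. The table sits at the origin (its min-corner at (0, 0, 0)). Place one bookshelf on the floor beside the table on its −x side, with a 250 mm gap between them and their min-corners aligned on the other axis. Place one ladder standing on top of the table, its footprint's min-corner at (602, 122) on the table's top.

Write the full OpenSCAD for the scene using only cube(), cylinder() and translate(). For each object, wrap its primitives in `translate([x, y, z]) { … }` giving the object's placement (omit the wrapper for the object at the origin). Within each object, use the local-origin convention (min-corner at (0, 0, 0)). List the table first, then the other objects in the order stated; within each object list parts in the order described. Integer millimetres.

translate([0, 0, 746]) cube([1096, 965, 34]);
translate([87, 87, 0]) cylinder(h = 746, r = 28);
translate([1009, 87, 0]) cylinder(h = 746, r = 28);
translate([87, 878, 0]) cylinder(h = 746, r = 28);
translate([1009, 878, 0]) cylinder(h = 746, r = 28);
translate([-1073, 0, 0]) {
  cube([36, 272, 1657]);
  translate([787, 0, 0]) cube([36, 272, 1657]);
  translate([36, 0, 0]) cube([751, 272, 22]);
  translate([36, 0, 300]) cube([751, 272, 22]);
  translate([36, 0, 600]) cube([751, 272, 22]);
  translate([36, 0, 900]) cube([751, 272, 22]);
  translate([36, 0, 1200]) cube([751, 272, 22]);
  translate([36, 0, 1500]) cube([751, 272, 22]);
}
translate([602, 122, 780]) {
  cube([30, 68, 1717]);
  translate([313, 0, 0]) cube([30, 68, 1717]);
  translate([30, 0, 291]) cube([283, 68, 28]);
  translate([30, 0, 593]) cube([283, 68, 28]);
  translate([30, 0, 895]) cube([283, 68, 28]);
  translate([30, 0, 1197]) cube([283, 68, 28]);
  translate([30, 0, 1499]) cube([283, 68, 28]);
}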